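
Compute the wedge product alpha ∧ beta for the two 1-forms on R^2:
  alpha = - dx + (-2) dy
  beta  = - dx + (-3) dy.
alpha ∧ beta = (1) dx ∧ dy

Distribute the wedge, using dx_i ∧ dx_j = -dx_j ∧ dx_i and dx_i ∧ dx_i = 0. For each pair (i, j) with i < j, the coefficient of dx_i ∧ dx_j in alpha ∧ beta is (alpha_i * beta_j - alpha_j * beta_i). Collecting: alpha ∧ beta = (1) dx ∧ dy.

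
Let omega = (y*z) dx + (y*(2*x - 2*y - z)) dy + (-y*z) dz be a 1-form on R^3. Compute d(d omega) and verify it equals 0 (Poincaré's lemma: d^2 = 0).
d(d omega) = 0

Step 1: d omega = sum_{i<j} (∂f_j/∂x_i - ∂f_i/∂x_j) dx_i ∧ dx_j:
  coeff of dx ∧ dy: 2*y - z
  coeff of dx ∧ dz: -y
  coeff of dy ∧ dz: y - z
Step 2: Apply d again to each 2-form coefficient. The only possible 3-form in R^3 is dx ∧ dy ∧ dz, with coefficient
  ∂(coeff of dy∧dz)/∂x - ∂(coeff of dx∧dz)/∂y + ∂(coeff of dx∧dy)/∂z
  = ∂/∂x (y - z) - ∂/∂y (-y) + ∂/∂z (2*y - z).
Each of these terms simplifies to sums of mixed partials that cancel in pairs. The result is 0 (by equality of mixed partials for smooth functions — Schwarz / Clairaut).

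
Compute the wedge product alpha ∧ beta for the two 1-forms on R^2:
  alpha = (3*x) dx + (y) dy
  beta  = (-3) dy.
alpha ∧ beta = (-9*x) dx ∧ dy

Distribute the wedge, using dx_i ∧ dx_j = -dx_j ∧ dx_i and dx_i ∧ dx_i = 0. For each pair (i, j) with i < j, the coefficient of dx_i ∧ dx_j in alpha ∧ beta is (alpha_i * beta_j - alpha_j * beta_i). Collecting: alpha ∧ beta = (-9*x) dx ∧ dy.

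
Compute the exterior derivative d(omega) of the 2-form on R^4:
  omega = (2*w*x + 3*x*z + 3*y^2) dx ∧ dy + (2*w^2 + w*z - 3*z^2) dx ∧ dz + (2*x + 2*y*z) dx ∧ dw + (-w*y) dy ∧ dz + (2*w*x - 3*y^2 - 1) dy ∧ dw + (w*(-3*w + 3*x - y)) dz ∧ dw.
d(omega) = (3*x) dx ∧ dy ∧ dz + (2*w + 2*x - 2*z) dx ∧ dy ∧ dw + (7*w - 2*y + z) dx ∧ dz ∧ dw + (-w - y) dy ∧ dz ∧ dw

For a 2-form omega = sum_{i<j} g_{ij} dx_i ∧ dx_j, the exterior derivative is
  d(omega) = sum_{i<j} d(g_{ij}) ∧ dx_i ∧ dx_j = sum_{i<j, k} (∂g_{ij}/∂x_k) dx_k ∧ dx_i ∧ dx_j.
Expand each term, using dx_k ∧ dx_i ∧ dx_j = sgn(permutation) dx_{(a)} ∧ dx_{(b)} ∧ dx_{(c)} with (a < b < c) sorted:
  d(2*w*x + 3*x*z + 3*y^2) includes (∂/∂z)(2*w*x + 3*x*z + 3*y^2) dz = (3*x) dz, which multiplied by dx ∧ dy gives (3*x) dx ∧ dy ∧ dz
  d(2*w*x + 3*x*z + 3*y^2) includes (∂/∂w)(2*w*x + 3*x*z + 3*y^2) dw = (2*x) dw, which multiplied by dx ∧ dy gives (2*x) dx ∧ dy ∧ dw
  d(2*w^2 + w*z - 3*z^2) includes (∂/∂w)(2*w^2 + w*z - 3*z^2) dw = (4*w + z) dw, which multiplied by dx ∧ dz gives (4*w + z) dx ∧ dz ∧ dw
  d(2*x + 2*y*z) includes (∂/∂y)(2*x + 2*y*z) dy = (2*z) dy, which multiplied by dx ∧ dw gives (-2*z) dx ∧ dy ∧ dw
  d(2*x + 2*y*z) includes (∂/∂z)(2*x + 2*y*z) dz = (2*y) dz, which multiplied by dx ∧ dw gives (-2*y) dx ∧ dz ∧ dw
  d(-w*y) includes (∂/∂w)(-w*y) dw = (-y) dw, which multiplied by dy ∧ dz gives (-y) dy ∧ dz ∧ dw
  d(2*w*x - 3*y^2 - 1) includes (∂/∂x)(2*w*x - 3*y^2 - 1) dx = (2*w) dx, which multiplied by dy ∧ dw gives (2*w) dx ∧ dy ∧ dw
  d(w*(-3*w + 3*x - y)) includes (∂/∂x)(w*(-3*w + 3*x - y)) dx = (3*w) dx, which multiplied by dz ∧ dw gives (3*w) dx ∧ dz ∧ dw
  d(w*(-3*w + 3*x - y)) includes (∂/∂y)(w*(-3*w + 3*x - y)) dy = (-w) dy, which multiplied by dz ∧ dw gives (-w) dy ∧ dz ∧ dw
Collecting like 3-forms: d(omega) = (3*x) dx ∧ dy ∧ dz + (2*w + 2*x - 2*z) dx ∧ dy ∧ dw + (7*w - 2*y + z) dx ∧ dz ∧ dw + (-w - y) dy ∧ dz ∧ dw.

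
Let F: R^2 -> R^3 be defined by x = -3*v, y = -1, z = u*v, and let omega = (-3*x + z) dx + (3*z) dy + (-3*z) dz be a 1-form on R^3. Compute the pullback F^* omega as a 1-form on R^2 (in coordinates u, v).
F^* omega = (-3*u*v^2) du + (3*v*(-u^2 - u - 9)) dv

Using F^*(f dg) = (f ∘ F) d(g ∘ F), substitute each coordinate x_i by F_i(u, v) in f_i, and replace dx_i by d F_i = (∂F_i/∂u) du + (∂F_i/∂v) dv.
  For the x component: f_1(F) = v*(u + 9); d F_1 = (0) du + (-3) dv
  For the y component: f_2(F) = 3*u*v; d F_2 = (0) du + (0) dv
  For the z component: f_3(F) = -3*u*v; d F_3 = (v) du + (u) dv
Combining and collecting du, dv coefficients:
  coeff of du: -3*u*v^2
  coeff of dv: 3*v*(-u^2 - u - 9)
F^* omega = (-3*u*v^2) du + (3*v*(-u^2 - u - 9)) dv.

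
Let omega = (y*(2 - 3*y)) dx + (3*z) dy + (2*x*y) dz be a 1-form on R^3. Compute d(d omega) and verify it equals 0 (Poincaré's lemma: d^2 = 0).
d(d omega) = 0

Step 1: d omega = sum_{i<j} (∂f_j/∂x_i - ∂f_i/∂x_j) dx_i ∧ dx_j:
  coeff of dx ∧ dy: 6*y - 2
  coeff of dx ∧ dz: 2*y
  coeff of dy ∧ dz: 2*x - 3
Step 2: Apply d again to each 2-form coefficient. The only possible 3-form in R^3 is dx ∧ dy ∧ dz, with coefficient
  ∂(coeff of dy∧dz)/∂x - ∂(coeff of dx∧dz)/∂y + ∂(coeff of dx∧dy)/∂z
  = ∂/∂x (2*x - 3) - ∂/∂y (2*y) + ∂/∂z (6*y - 2).
Each of these terms simplifies to sums of mixed partials that cancel in pairs. The result is 0 (by equality of mixed partials for smooth functions — Schwarz / Clairaut).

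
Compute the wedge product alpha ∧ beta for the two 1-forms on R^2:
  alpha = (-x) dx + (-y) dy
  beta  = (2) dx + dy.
alpha ∧ beta = (-x + 2*y) dx ∧ dy

Distribute the wedge, using dx_i ∧ dx_j = -dx_j ∧ dx_i and dx_i ∧ dx_i = 0. For each pair (i, j) with i < j, the coefficient of dx_i ∧ dx_j in alpha ∧ beta is (alpha_i * beta_j - alpha_j * beta_i). Collecting: alpha ∧ beta = (-x + 2*y) dx ∧ dy.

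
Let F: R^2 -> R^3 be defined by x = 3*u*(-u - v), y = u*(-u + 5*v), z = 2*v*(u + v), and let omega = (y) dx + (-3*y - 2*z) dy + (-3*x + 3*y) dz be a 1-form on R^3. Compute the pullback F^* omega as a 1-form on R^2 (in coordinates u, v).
F^* omega = (2*v*(19*u^2 - 27*u*v - 10*v^2)) du + (2*u*(15*u^2 - 19*u*v + 38*v^2)) dv

Using F^*(f dg) = (f ∘ F) d(g ∘ F), substitute each coordinate x_i by F_i(u, v) in f_i, and replace dx_i by d F_i = (∂F_i/∂u) du + (∂F_i/∂v) dv.
  For the x component: f_1(F) = u*(-u + 5*v); d F_1 = (-6*u - 3*v) du + (-3*u) dv
  For the y component: f_2(F) = 3*u^2 - 19*u*v - 4*v^2; d F_2 = (-2*u + 5*v) du + (5*u) dv
  For the z component: f_3(F) = 6*u*(u + 4*v); d F_3 = (2*v) du + (2*u + 4*v) dv
Combining and collecting du, dv coefficients:
  coeff of du: 2*v*(19*u^2 - 27*u*v - 10*v^2)
  coeff of dv: 2*u*(15*u^2 - 19*u*v + 38*v^2)
F^* omega = (2*v*(19*u^2 - 27*u*v - 10*v^2)) du + (2*u*(15*u^2 - 19*u*v + 38*v^2)) dv.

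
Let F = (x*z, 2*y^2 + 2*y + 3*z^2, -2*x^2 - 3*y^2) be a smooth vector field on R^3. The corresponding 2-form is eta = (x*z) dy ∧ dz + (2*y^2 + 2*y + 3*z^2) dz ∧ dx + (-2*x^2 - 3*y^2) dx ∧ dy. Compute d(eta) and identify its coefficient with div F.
d(eta) = (4*y + z + 2) dx ∧ dy ∧ dz; div F = 4*y + z + 2

For a 2-form in R^3 of the form above, applying d gives a 3-form with coefficient ∂P/∂x + ∂Q/∂y + ∂R/∂z:
  ∂P/∂x = z
  ∂Q/∂y = 4*y + 2
  ∂R/∂z = 0
Sum = 4*y + z + 2, which is exactly div F.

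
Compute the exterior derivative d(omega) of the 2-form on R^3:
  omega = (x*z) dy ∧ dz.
d(omega) = (z) dx ∧ dy ∧ dz

For a 2-form omega = sum_{i<j} g_{ij} dx_i ∧ dx_j, the exterior derivative is
  d(omega) = sum_{i<j} d(g_{ij}) ∧ dx_i ∧ dx_j = sum_{i<j, k} (∂g_{ij}/∂x_k) dx_k ∧ dx_i ∧ dx_j.
Expand each term, using dx_k ∧ dx_i ∧ dx_j = sgn(permutation) dx_{(a)} ∧ dx_{(b)} ∧ dx_{(c)} with (a < b < c) sorted:
  d(x*z) includes (∂/∂x)(x*z) dx = (z) dx, which multiplied by dy ∧ dz gives (z) dx ∧ dy ∧ dz
Collecting like 3-forms: d(omega) = (z) dx ∧ dy ∧ dz.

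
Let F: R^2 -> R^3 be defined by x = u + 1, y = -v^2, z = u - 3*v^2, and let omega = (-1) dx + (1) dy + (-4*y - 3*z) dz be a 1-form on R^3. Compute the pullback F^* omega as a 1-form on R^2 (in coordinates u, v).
F^* omega = (-3*u + 13*v^2 - 1) du + (2*v*(9*u - 39*v^2 - 1)) dv

Using F^*(f dg) = (f ∘ F) d(g ∘ F), substitute each coordinate x_i by F_i(u, v) in f_i, and replace dx_i by d F_i = (∂F_i/∂u) du + (∂F_i/∂v) dv.
  For the x component: f_1(F) = -1; d F_1 = (1) du + (0) dv
  For the y component: f_2(F) = 1; d F_2 = (0) du + (-2*v) dv
  For the z component: f_3(F) = -3*u + 13*v^2; d F_3 = (1) du + (-6*v) dv
Combining and collecting du, dv coefficients:
  coeff of du: -3*u + 13*v^2 - 1
  coeff of dv: 2*v*(9*u - 39*v^2 - 1)
F^* omega = (-3*u + 13*v^2 - 1) du + (2*v*(9*u - 39*v^2 - 1)) dv.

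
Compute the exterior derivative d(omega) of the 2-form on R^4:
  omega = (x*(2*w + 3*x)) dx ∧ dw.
d(omega) = 0

For a 2-form omega = sum_{i<j} g_{ij} dx_i ∧ dx_j, the exterior derivative is
  d(omega) = sum_{i<j} d(g_{ij}) ∧ dx_i ∧ dx_j = sum_{i<j, k} (∂g_{ij}/∂x_k) dx_k ∧ dx_i ∧ dx_j.
Expand each term, using dx_k ∧ dx_i ∧ dx_j = sgn(permutation) dx_{(a)} ∧ dx_{(b)} ∧ dx_{(c)} with (a < b < c) sorted:

Collecting like 3-forms: d(omega) = 0.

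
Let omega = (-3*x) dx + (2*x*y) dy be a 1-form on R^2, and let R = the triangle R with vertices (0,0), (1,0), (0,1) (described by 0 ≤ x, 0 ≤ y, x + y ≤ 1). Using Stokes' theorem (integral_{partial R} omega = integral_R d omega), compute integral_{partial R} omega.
integral_(partial R) omega = 1/3

Stokes: integral_partial_R omega = integral_R d omega with d omega = (∂Q/∂x - ∂P/∂y) dx ∧ dy.
  ∂Q/∂x = 2*y
  ∂P/∂y = 0
  integrand = ∂Q/∂x - ∂P/∂y = 2*y.
Integrating over R: integral_0^1 integral_0^{1-x} (2*y) dy dx = 1/3.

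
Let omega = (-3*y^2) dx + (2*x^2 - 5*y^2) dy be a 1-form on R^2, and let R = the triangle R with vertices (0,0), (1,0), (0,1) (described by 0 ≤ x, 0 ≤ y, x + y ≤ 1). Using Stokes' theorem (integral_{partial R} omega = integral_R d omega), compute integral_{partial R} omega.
integral_(partial R) omega = 5/3

Stokes: integral_partial_R omega = integral_R d omega with d omega = (∂Q/∂x - ∂P/∂y) dx ∧ dy.
  ∂Q/∂x = 4*x
  ∂P/∂y = -6*y
  integrand = ∂Q/∂x - ∂P/∂y = 4*x + 6*y.
Integrating over R: integral_0^1 integral_0^{1-x} (4*x + 6*y) dy dx = 5/3.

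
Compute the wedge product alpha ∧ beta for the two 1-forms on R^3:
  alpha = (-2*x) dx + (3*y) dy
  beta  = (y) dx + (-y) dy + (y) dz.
alpha ∧ beta = (y*(2*x - 3*y)) dx ∧ dy + (-2*x*y) dx ∧ dz + (3*y^2) dy ∧ dz

Distribute the wedge, using dx_i ∧ dx_j = -dx_j ∧ dx_i and dx_i ∧ dx_i = 0. For each pair (i, j) with i < j, the coefficient of dx_i ∧ dx_j in alpha ∧ beta is (alpha_i * beta_j - alpha_j * beta_i). Collecting: alpha ∧ beta = (y*(2*x - 3*y)) dx ∧ dy + (-2*x*y) dx ∧ dz + (3*y^2) dy ∧ dz.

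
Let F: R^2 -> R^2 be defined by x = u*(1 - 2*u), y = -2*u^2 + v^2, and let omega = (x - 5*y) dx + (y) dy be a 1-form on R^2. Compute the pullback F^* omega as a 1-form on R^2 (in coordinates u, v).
F^* omega = (-24*u^3 + 4*u^2 + 16*u*v^2 + u - 5*v^2) du + (2*v*(-2*u^2 + v^2)) dv

Using F^*(f dg) = (f ∘ F) d(g ∘ F), substitute each coordinate x_i by F_i(u, v) in f_i, and replace dx_i by d F_i = (∂F_i/∂u) du + (∂F_i/∂v) dv.
  For the x component: f_1(F) = 8*u^2 + u - 5*v^2; d F_1 = (1 - 4*u) du + (0) dv
  For the y component: f_2(F) = -2*u^2 + v^2; d F_2 = (-4*u) du + (2*v) dv
Combining and collecting du, dv coefficients:
  coeff of du: -24*u^3 + 4*u^2 + 16*u*v^2 + u - 5*v^2
  coeff of dv: 2*v*(-2*u^2 + v^2)
F^* omega = (-24*u^3 + 4*u^2 + 16*u*v^2 + u - 5*v^2) du + (2*v*(-2*u^2 + v^2)) dv.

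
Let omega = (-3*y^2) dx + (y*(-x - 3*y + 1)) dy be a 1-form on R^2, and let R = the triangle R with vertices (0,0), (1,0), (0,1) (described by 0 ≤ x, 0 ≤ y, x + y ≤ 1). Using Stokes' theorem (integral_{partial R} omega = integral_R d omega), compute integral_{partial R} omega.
integral_(partial R) omega = 5/6

Stokes: integral_partial_R omega = integral_R d omega with d omega = (∂Q/∂x - ∂P/∂y) dx ∧ dy.
  ∂Q/∂x = -y
  ∂P/∂y = -6*y
  integrand = ∂Q/∂x - ∂P/∂y = 5*y.
Integrating over R: integral_0^1 integral_0^{1-x} (5*y) dy dx = 5/6.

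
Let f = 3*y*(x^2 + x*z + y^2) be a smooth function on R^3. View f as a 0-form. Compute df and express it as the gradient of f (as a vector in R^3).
df = (3*y*(2*x + z)) dx + (3*x^2 + 3*x*z + 9*y^2) dy + (3*x*y) dz; grad f = (3*y*(2*x + z), 3*x^2 + 3*x*z + 9*y^2, 3*x*y)

For a 0-form f, d f = (∂f/∂x) dx + (∂f/∂y) dy + (∂f/∂z) dz. The components of the vector representation are exactly the entries of grad f in Cartesian coordinates:
  ∂f/∂x = 3*y*(2*x + z)
  ∂f/∂y = 3*x^2 + 3*x*z + 9*y^2
  ∂f/∂z = 3*x*y.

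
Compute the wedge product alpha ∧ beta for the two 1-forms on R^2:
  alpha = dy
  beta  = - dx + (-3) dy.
alpha ∧ beta = (1) dx ∧ dy

Distribute the wedge, using dx_i ∧ dx_j = -dx_j ∧ dx_i and dx_i ∧ dx_i = 0. For each pair (i, j) with i < j, the coefficient of dx_i ∧ dx_j in alpha ∧ beta is (alpha_i * beta_j - alpha_j * beta_i). Collecting: alpha ∧ beta = (1) dx ∧ dy.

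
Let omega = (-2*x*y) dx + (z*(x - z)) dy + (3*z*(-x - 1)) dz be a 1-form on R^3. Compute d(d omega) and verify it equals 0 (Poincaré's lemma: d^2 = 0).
d(d omega) = 0

Step 1: d omega = sum_{i<j} (∂f_j/∂x_i - ∂f_i/∂x_j) dx_i ∧ dx_j:
  coeff of dx ∧ dy: 2*x + z
  coeff of dx ∧ dz: -3*z
  coeff of dy ∧ dz: -x + 2*z
Step 2: Apply d again to each 2-form coefficient. The only possible 3-form in R^3 is dx ∧ dy ∧ dz, with coefficient
  ∂(coeff of dy∧dz)/∂x - ∂(coeff of dx∧dz)/∂y + ∂(coeff of dx∧dy)/∂z
  = ∂/∂x (-x + 2*z) - ∂/∂y (-3*z) + ∂/∂z (2*x + z).
Each of these terms simplifies to sums of mixed partials that cancel in pairs. The result is 0 (by equality of mixed partials for smooth functions — Schwarz / Clairaut).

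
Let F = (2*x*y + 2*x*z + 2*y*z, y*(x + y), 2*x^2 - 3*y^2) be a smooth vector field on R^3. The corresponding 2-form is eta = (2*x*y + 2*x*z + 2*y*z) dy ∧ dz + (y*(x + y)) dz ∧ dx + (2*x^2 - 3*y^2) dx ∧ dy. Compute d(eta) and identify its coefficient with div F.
d(eta) = (x + 4*y + 2*z) dx ∧ dy ∧ dz; div F = x + 4*y + 2*z

For a 2-form in R^3 of the form above, applying d gives a 3-form with coefficient ∂P/∂x + ∂Q/∂y + ∂R/∂z:
  ∂P/∂x = 2*y + 2*z
  ∂Q/∂y = x + 2*y
  ∂R/∂z = 0
Sum = x + 4*y + 2*z, which is exactly div F.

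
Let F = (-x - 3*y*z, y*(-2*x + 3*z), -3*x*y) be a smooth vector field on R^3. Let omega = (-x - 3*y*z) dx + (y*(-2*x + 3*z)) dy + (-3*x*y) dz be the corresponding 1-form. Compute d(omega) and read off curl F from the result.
d(omega) = (-3*x - 3*y) dy ∧ dz + (0) dz ∧ dx + (-2*y + 3*z) dx ∧ dy; curl F = (-3*x - 3*y, 0, -2*y + 3*z)

d omega = sum_{i<j} (∂f_j/∂x_i - ∂f_i/∂x_j) dx_i ∧ dx_j. Under the identification (dy ∧ dz, dz ∧ dx, dx ∧ dy) ↔ (e_x, e_y, e_z), the coefficients are exactly the components of curl F. Compute:
  ∂R/∂y - ∂Q/∂z = (-3*x) - (3*y) = -3*x - 3*y
  ∂P/∂z - ∂R/∂x = (-3*y) - (-3*y) = 0
  ∂Q/∂x - ∂P/∂y = (-2*y) - (-3*z) = -2*y + 3*z.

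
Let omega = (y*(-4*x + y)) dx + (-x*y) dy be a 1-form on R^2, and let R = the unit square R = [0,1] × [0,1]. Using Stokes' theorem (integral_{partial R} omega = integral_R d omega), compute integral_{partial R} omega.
integral_(partial R) omega = 1/2

Stokes: integral_partial_R omega = integral_R d omega with d omega = (∂Q/∂x - ∂P/∂y) dx ∧ dy.
  ∂Q/∂x = -y
  ∂P/∂y = -4*x + 2*y
  integrand = ∂Q/∂x - ∂P/∂y = 4*x - 3*y.
Integrating over R: integral_0^1 integral_0^1 (4*x - 3*y) dx dy = 1/2.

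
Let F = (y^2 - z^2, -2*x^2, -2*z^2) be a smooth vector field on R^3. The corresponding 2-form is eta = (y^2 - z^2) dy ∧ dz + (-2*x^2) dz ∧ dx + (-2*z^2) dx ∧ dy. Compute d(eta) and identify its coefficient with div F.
d(eta) = (-4*z) dx ∧ dy ∧ dz; div F = -4*z

For a 2-form in R^3 of the form above, applying d gives a 3-form with coefficient ∂P/∂x + ∂Q/∂y + ∂R/∂z:
  ∂P/∂x = 0
  ∂Q/∂y = 0
  ∂R/∂z = -4*z
Sum = -4*z, which is exactly div F.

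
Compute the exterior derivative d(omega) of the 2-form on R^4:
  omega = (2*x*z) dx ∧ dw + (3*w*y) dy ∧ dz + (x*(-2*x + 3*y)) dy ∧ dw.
d(omega) = (-2*x) dx ∧ dz ∧ dw + (3*y) dy ∧ dz ∧ dw + (-4*x + 3*y) dx ∧ dy ∧ dw

For a 2-form omega = sum_{i<j} g_{ij} dx_i ∧ dx_j, the exterior derivative is
  d(omega) = sum_{i<j} d(g_{ij}) ∧ dx_i ∧ dx_j = sum_{i<j, k} (∂g_{ij}/∂x_k) dx_k ∧ dx_i ∧ dx_j.
Expand each term, using dx_k ∧ dx_i ∧ dx_j = sgn(permutation) dx_{(a)} ∧ dx_{(b)} ∧ dx_{(c)} with (a < b < c) sorted:
  d(2*x*z) includes (∂/∂z)(2*x*z) dz = (2*x) dz, which multiplied by dx ∧ dw gives (-2*x) dx ∧ dz ∧ dw
  d(3*w*y) includes (∂/∂w)(3*w*y) dw = (3*y) dw, which multiplied by dy ∧ dz gives (3*y) dy ∧ dz ∧ dw
  d(x*(-2*x + 3*y)) includes (∂/∂x)(x*(-2*x + 3*y)) dx = (-4*x + 3*y) dx, which multiplied by dy ∧ dw gives (-4*x + 3*y) dx ∧ dy ∧ dw
Collecting like 3-forms: d(omega) = (-2*x) dx ∧ dz ∧ dw + (3*y) dy ∧ dz ∧ dw + (-4*x + 3*y) dx ∧ dy ∧ dw.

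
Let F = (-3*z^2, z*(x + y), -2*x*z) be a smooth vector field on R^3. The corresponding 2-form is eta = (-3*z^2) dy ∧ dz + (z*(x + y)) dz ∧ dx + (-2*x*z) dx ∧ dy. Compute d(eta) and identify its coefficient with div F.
d(eta) = (-2*x + z) dx ∧ dy ∧ dz; div F = -2*x + z

For a 2-form in R^3 of the form above, applying d gives a 3-form with coefficient ∂P/∂x + ∂Q/∂y + ∂R/∂z:
  ∂P/∂x = 0
  ∂Q/∂y = z
  ∂R/∂z = -2*x
Sum = -2*x + z, which is exactly div F.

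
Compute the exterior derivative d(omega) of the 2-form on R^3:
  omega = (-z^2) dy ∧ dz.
d(omega) = 0

For a 2-form omega = sum_{i<j} g_{ij} dx_i ∧ dx_j, the exterior derivative is
  d(omega) = sum_{i<j} d(g_{ij}) ∧ dx_i ∧ dx_j = sum_{i<j, k} (∂g_{ij}/∂x_k) dx_k ∧ dx_i ∧ dx_j.
Expand each term, using dx_k ∧ dx_i ∧ dx_j = sgn(permutation) dx_{(a)} ∧ dx_{(b)} ∧ dx_{(c)} with (a < b < c) sorted:

Collecting like 3-forms: d(omega) = 0.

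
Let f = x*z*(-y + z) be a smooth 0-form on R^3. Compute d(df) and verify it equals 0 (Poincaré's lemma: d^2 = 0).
d(df) = 0

Step 1: df = sum_i (∂f/∂x_i) dx_i = (z*(-y + z)) dx + (-x*z) dy + (x*(-y + 2*z)) dz.
Step 2: Apply d again. Using the 1-form formula, the coefficient of dx ∧ dy in d(df) is ∂^2 f/∂x ∂y - ∂^2 f/∂y ∂x = (-z) - (-z) = 0 (equality of mixed partials for smooth f).
Similarly for dx ∧ dz and dy ∧ dz — all coefficients vanish. So d(df) = 0.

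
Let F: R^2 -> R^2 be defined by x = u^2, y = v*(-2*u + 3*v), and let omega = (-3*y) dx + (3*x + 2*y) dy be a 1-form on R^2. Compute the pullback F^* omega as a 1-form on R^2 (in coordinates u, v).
F^* omega = (2*v*(3*u^2 - 5*u*v - 6*v^2)) du + (-6*u^3 + 26*u^2*v - 36*u*v^2 + 36*v^3) dv

Using F^*(f dg) = (f ∘ F) d(g ∘ F), substitute each coordinate x_i by F_i(u, v) in f_i, and replace dx_i by d F_i = (∂F_i/∂u) du + (∂F_i/∂v) dv.
  For the x component: f_1(F) = 3*v*(2*u - 3*v); d F_1 = (2*u) du + (0) dv
  For the y component: f_2(F) = 3*u^2 - 4*u*v + 6*v^2; d F_2 = (-2*v) du + (-2*u + 6*v) dv
Combining and collecting du, dv coefficients:
  coeff of du: 2*v*(3*u^2 - 5*u*v - 6*v^2)
  coeff of dv: -6*u^3 + 26*u^2*v - 36*u*v^2 + 36*v^3
F^* omega = (2*v*(3*u^2 - 5*u*v - 6*v^2)) du + (-6*u^3 + 26*u^2*v - 36*u*v^2 + 36*v^3) dv.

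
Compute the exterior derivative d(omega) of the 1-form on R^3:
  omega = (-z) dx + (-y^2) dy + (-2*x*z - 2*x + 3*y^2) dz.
d(omega) = (-2*z - 1) dx ∧ dz + (6*y) dy ∧ dz

For a 1-form omega = sum_i f_i dx_i, the exterior derivative is
  d(omega) = sum_{i < j} (∂f_j/∂x_i - ∂f_i/∂x_j) dx_i ∧ dx_j.
  coefficient of dx ∧ dz: ∂f_3/∂x - ∂f_1/∂z = ∂(-2*x*z - 2*x + 3*y^2)/∂x - ∂(-z)/∂z = -2*z - 1
  coefficient of dy ∧ dz: ∂f_3/∂y - ∂f_2/∂z = ∂(-2*x*z - 2*x + 3*y^2)/∂y - ∂(-y^2)/∂z = 6*y
Assembling: d(omega) = (-2*z - 1) dx ∧ dz + (6*y) dy ∧ dz.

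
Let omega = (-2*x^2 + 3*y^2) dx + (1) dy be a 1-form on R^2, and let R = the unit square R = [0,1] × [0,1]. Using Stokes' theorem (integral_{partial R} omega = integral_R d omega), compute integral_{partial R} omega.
integral_(partial R) omega = -3

Stokes: integral_partial_R omega = integral_R d omega with d omega = (∂Q/∂x - ∂P/∂y) dx ∧ dy.
  ∂Q/∂x = 0
  ∂P/∂y = 6*y
  integrand = ∂Q/∂x - ∂P/∂y = -6*y.
Integrating over R: integral_0^1 integral_0^1 (-6*y) dx dy = -3.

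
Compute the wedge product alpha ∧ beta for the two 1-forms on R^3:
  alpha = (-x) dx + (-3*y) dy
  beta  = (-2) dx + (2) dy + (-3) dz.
alpha ∧ beta = (-2*x - 6*y) dx ∧ dy + (3*x) dx ∧ dz + (9*y) dy ∧ dz

Distribute the wedge, using dx_i ∧ dx_j = -dx_j ∧ dx_i and dx_i ∧ dx_i = 0. For each pair (i, j) with i < j, the coefficient of dx_i ∧ dx_j in alpha ∧ beta is (alpha_i * beta_j - alpha_j * beta_i). Collecting: alpha ∧ beta = (-2*x - 6*y) dx ∧ dy + (3*x) dx ∧ dz + (9*y) dy ∧ dz.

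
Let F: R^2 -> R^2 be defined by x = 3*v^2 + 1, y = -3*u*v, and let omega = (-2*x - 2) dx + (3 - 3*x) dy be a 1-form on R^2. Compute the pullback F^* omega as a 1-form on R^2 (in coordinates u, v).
F^* omega = (27*v^3) du + (3*v*(9*u*v - 12*v^2 - 8)) dv

Using F^*(f dg) = (f ∘ F) d(g ∘ F), substitute each coordinate x_i by F_i(u, v) in f_i, and replace dx_i by d F_i = (∂F_i/∂u) du + (∂F_i/∂v) dv.
  For the x component: f_1(F) = -6*v^2 - 4; d F_1 = (0) du + (6*v) dv
  For the y component: f_2(F) = -9*v^2; d F_2 = (-3*v) du + (-3*u) dv
Combining and collecting du, dv coefficients:
  coeff of du: 27*v^3
  coeff of dv: 3*v*(9*u*v - 12*v^2 - 8)
F^* omega = (27*v^3) du + (3*v*(9*u*v - 12*v^2 - 8)) dv.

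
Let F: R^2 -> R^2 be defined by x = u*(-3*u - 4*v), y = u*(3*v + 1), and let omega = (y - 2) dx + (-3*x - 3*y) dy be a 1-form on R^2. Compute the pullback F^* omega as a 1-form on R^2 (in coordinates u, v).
F^* omega = (9*u^2*v + 3*u^2 - 3*u*v^2 - 10*u*v + 9*u + 8*v) du + (u*(27*u^2 - 3*u*v - 13*u + 8)) dv

Using F^*(f dg) = (f ∘ F) d(g ∘ F), substitute each coordinate x_i by F_i(u, v) in f_i, and replace dx_i by d F_i = (∂F_i/∂u) du + (∂F_i/∂v) dv.
  For the x component: f_1(F) = 3*u*v + u - 2; d F_1 = (-6*u - 4*v) du + (-4*u) dv
  For the y component: f_2(F) = 3*u*(3*u + v - 1); d F_2 = (3*v + 1) du + (3*u) dv
Combining and collecting du, dv coefficients:
  coeff of du: 9*u^2*v + 3*u^2 - 3*u*v^2 - 10*u*v + 9*u + 8*v
  coeff of dv: u*(27*u^2 - 3*u*v - 13*u + 8)
F^* omega = (9*u^2*v + 3*u^2 - 3*u*v^2 - 10*u*v + 9*u + 8*v) du + (u*(27*u^2 - 3*u*v - 13*u + 8)) dv.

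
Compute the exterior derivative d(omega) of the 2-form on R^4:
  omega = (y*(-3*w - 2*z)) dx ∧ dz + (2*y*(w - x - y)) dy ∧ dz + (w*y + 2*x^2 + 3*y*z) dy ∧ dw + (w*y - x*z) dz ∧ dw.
d(omega) = (3*w - 2*y + 2*z) dx ∧ dy ∧ dz + (-3*y - z) dx ∧ dz ∧ dw + (w - y) dy ∧ dz ∧ dw + (4*x) dx ∧ dy ∧ dw

For a 2-form omega = sum_{i<j} g_{ij} dx_i ∧ dx_j, the exterior derivative is
  d(omega) = sum_{i<j} d(g_{ij}) ∧ dx_i ∧ dx_j = sum_{i<j, k} (∂g_{ij}/∂x_k) dx_k ∧ dx_i ∧ dx_j.
Expand each term, using dx_k ∧ dx_i ∧ dx_j = sgn(permutation) dx_{(a)} ∧ dx_{(b)} ∧ dx_{(c)} with (a < b < c) sorted:
  d(y*(-3*w - 2*z)) includes (∂/∂y)(y*(-3*w - 2*z)) dy = (-3*w - 2*z) dy, which multiplied by dx ∧ dz gives (3*w + 2*z) dx ∧ dy ∧ dz
  d(y*(-3*w - 2*z)) includes (∂/∂w)(y*(-3*w - 2*z)) dw = (-3*y) dw, which multiplied by dx ∧ dz gives (-3*y) dx ∧ dz ∧ dw
  d(2*y*(w - x - y)) includes (∂/∂x)(2*y*(w - x - y)) dx = (-2*y) dx, which multiplied by dy ∧ dz gives (-2*y) dx ∧ dy ∧ dz
  d(2*y*(w - x - y)) includes (∂/∂w)(2*y*(w - x - y)) dw = (2*y) dw, which multiplied by dy ∧ dz gives (2*y) dy ∧ dz ∧ dw
  d(w*y + 2*x^2 + 3*y*z) includes (∂/∂x)(w*y + 2*x^2 + 3*y*z) dx = (4*x) dx, which multiplied by dy ∧ dw gives (4*x) dx ∧ dy ∧ dw
  d(w*y + 2*x^2 + 3*y*z) includes (∂/∂z)(w*y + 2*x^2 + 3*y*z) dz = (3*y) dz, which multiplied by dy ∧ dw gives (-3*y) dy ∧ dz ∧ dw
  d(w*y - x*z) includes (∂/∂x)(w*y - x*z) dx = (-z) dx, which multiplied by dz ∧ dw gives (-z) dx ∧ dz ∧ dw
  d(w*y - x*z) includes (∂/∂y)(w*y - x*z) dy = (w) dy, which multiplied by dz ∧ dw gives (w) dy ∧ dz ∧ dw
Collecting like 3-forms: d(omega) = (3*w - 2*y + 2*z) dx ∧ dy ∧ dz + (-3*y - z) dx ∧ dz ∧ dw + (w - y) dy ∧ dz ∧ dw + (4*x) dx ∧ dy ∧ dw.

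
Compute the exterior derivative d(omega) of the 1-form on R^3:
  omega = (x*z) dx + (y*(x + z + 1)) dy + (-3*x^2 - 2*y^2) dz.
d(omega) = (y) dx ∧ dy + (-7*x) dx ∧ dz + (-5*y) dy ∧ dz

For a 1-form omega = sum_i f_i dx_i, the exterior derivative is
  d(omega) = sum_{i < j} (∂f_j/∂x_i - ∂f_i/∂x_j) dx_i ∧ dx_j.
  coefficient of dx ∧ dy: ∂f_2/∂x - ∂f_1/∂y = ∂(y*(x + z + 1))/∂x - ∂(x*z)/∂y = y
  coefficient of dx ∧ dz: ∂f_3/∂x - ∂f_1/∂z = ∂(-3*x^2 - 2*y^2)/∂x - ∂(x*z)/∂z = -7*x
  coefficient of dy ∧ dz: ∂f_3/∂y - ∂f_2/∂z = ∂(-3*x^2 - 2*y^2)/∂y - ∂(y*(x + z + 1))/∂z = -5*y
Assembling: d(omega) = (y) dx ∧ dy + (-7*x) dx ∧ dz + (-5*y) dy ∧ dz.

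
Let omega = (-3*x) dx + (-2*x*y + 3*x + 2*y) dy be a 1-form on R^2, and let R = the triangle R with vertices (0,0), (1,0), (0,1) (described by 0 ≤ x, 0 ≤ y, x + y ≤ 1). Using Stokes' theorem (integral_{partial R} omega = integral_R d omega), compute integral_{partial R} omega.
integral_(partial R) omega = 7/6

Stokes: integral_partial_R omega = integral_R d omega with d omega = (∂Q/∂x - ∂P/∂y) dx ∧ dy.
  ∂Q/∂x = 3 - 2*y
  ∂P/∂y = 0
  integrand = ∂Q/∂x - ∂P/∂y = 3 - 2*y.
Integrating over R: integral_0^1 integral_0^{1-x} (3 - 2*y) dy dx = 7/6.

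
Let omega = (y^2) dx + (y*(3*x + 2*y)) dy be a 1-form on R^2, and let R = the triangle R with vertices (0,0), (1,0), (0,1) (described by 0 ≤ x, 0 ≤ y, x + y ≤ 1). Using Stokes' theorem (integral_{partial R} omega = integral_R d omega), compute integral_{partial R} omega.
integral_(partial R) omega = 1/6

Stokes: integral_partial_R omega = integral_R d omega with d omega = (∂Q/∂x - ∂P/∂y) dx ∧ dy.
  ∂Q/∂x = 3*y
  ∂P/∂y = 2*y
  integrand = ∂Q/∂x - ∂P/∂y = y.
Integrating over R: integral_0^1 integral_0^{1-x} (y) dy dx = 1/6.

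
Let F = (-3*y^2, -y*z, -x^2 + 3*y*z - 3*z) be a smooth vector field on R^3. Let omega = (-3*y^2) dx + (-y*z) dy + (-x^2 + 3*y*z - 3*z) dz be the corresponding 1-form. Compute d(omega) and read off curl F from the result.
d(omega) = (y + 3*z) dy ∧ dz + (2*x) dz ∧ dx + (6*y) dx ∧ dy; curl F = (y + 3*z, 2*x, 6*y)

d omega = sum_{i<j} (∂f_j/∂x_i - ∂f_i/∂x_j) dx_i ∧ dx_j. Under the identification (dy ∧ dz, dz ∧ dx, dx ∧ dy) ↔ (e_x, e_y, e_z), the coefficients are exactly the components of curl F. Compute:
  ∂R/∂y - ∂Q/∂z = (3*z) - (-y) = y + 3*z
  ∂P/∂z - ∂R/∂x = (0) - (-2*x) = 2*x
  ∂Q/∂x - ∂P/∂y = (0) - (-6*y) = 6*y.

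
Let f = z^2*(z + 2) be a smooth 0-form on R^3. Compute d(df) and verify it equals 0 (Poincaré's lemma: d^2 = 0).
d(df) = 0

Step 1: df = sum_i (∂f/∂x_i) dx_i = (0) dx + (0) dy + (z*(3*z + 4)) dz.
Step 2: Apply d again. Using the 1-form formula, the coefficient of dx ∧ dy in d(df) is ∂^2 f/∂x ∂y - ∂^2 f/∂y ∂x = (0) - (0) = 0 (equality of mixed partials for smooth f).
Similarly for dx ∧ dz and dy ∧ dz — all coefficients vanish. So d(df) = 0.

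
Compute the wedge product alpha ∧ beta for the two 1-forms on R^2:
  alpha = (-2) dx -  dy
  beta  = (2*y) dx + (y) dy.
alpha ∧ beta = 0

Distribute the wedge, using dx_i ∧ dx_j = -dx_j ∧ dx_i and dx_i ∧ dx_i = 0. For each pair (i, j) with i < j, the coefficient of dx_i ∧ dx_j in alpha ∧ beta is (alpha_i * beta_j - alpha_j * beta_i). Collecting: alpha ∧ beta = 0.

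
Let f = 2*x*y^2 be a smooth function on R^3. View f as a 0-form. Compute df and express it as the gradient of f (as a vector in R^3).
df = (2*y^2) dx + (4*x*y) dy + (0) dz; grad f = (2*y^2, 4*x*y, 0)

For a 0-form f, d f = (∂f/∂x) dx + (∂f/∂y) dy + (∂f/∂z) dz. The components of the vector representation are exactly the entries of grad f in Cartesian coordinates:
  ∂f/∂x = 2*y^2
  ∂f/∂y = 4*x*y
  ∂f/∂z = 0.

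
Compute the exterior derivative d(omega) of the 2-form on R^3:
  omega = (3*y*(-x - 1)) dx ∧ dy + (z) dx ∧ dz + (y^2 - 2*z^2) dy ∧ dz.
d(omega) = 0

For a 2-form omega = sum_{i<j} g_{ij} dx_i ∧ dx_j, the exterior derivative is
  d(omega) = sum_{i<j} d(g_{ij}) ∧ dx_i ∧ dx_j = sum_{i<j, k} (∂g_{ij}/∂x_k) dx_k ∧ dx_i ∧ dx_j.
Expand each term, using dx_k ∧ dx_i ∧ dx_j = sgn(permutation) dx_{(a)} ∧ dx_{(b)} ∧ dx_{(c)} with (a < b < c) sorted:

Collecting like 3-forms: d(omega) = 0.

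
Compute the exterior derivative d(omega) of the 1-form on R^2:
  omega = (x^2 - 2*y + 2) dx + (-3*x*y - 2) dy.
d(omega) = (2 - 3*y) dx ∧ dy

For a 1-form omega = sum_i f_i dx_i, the exterior derivative is
  d(omega) = sum_{i < j} (∂f_j/∂x_i - ∂f_i/∂x_j) dx_i ∧ dx_j.
  coefficient of dx ∧ dy: ∂f_2/∂x - ∂f_1/∂y = ∂(-3*x*y - 2)/∂x - ∂(x^2 - 2*y + 2)/∂y = 2 - 3*y
Assembling: d(omega) = (2 - 3*y) dx ∧ dy.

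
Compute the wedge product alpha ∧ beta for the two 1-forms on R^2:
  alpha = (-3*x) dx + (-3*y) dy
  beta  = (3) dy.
alpha ∧ beta = (-9*x) dx ∧ dy

Distribute the wedge, using dx_i ∧ dx_j = -dx_j ∧ dx_i and dx_i ∧ dx_i = 0. For each pair (i, j) with i < j, the coefficient of dx_i ∧ dx_j in alpha ∧ beta is (alpha_i * beta_j - alpha_j * beta_i). Collecting: alpha ∧ beta = (-9*x) dx ∧ dy.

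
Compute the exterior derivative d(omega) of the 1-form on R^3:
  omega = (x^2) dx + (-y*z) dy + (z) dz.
d(omega) = (y) dy ∧ dz

For a 1-form omega = sum_i f_i dx_i, the exterior derivative is
  d(omega) = sum_{i < j} (∂f_j/∂x_i - ∂f_i/∂x_j) dx_i ∧ dx_j.
  coefficient of dy ∧ dz: ∂f_3/∂y - ∂f_2/∂z = ∂(z)/∂y - ∂(-y*z)/∂z = y
Assembling: d(omega) = (y) dy ∧ dz.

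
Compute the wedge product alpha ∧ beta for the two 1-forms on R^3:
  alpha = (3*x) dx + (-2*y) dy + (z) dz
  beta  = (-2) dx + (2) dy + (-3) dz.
alpha ∧ beta = (6*x - 4*y) dx ∧ dy + (-9*x + 2*z) dx ∧ dz + (6*y - 2*z) dy ∧ dz

Distribute the wedge, using dx_i ∧ dx_j = -dx_j ∧ dx_i and dx_i ∧ dx_i = 0. For each pair (i, j) with i < j, the coefficient of dx_i ∧ dx_j in alpha ∧ beta is (alpha_i * beta_j - alpha_j * beta_i). Collecting: alpha ∧ beta = (6*x - 4*y) dx ∧ dy + (-9*x + 2*z) dx ∧ dz + (6*y - 2*z) dy ∧ dz.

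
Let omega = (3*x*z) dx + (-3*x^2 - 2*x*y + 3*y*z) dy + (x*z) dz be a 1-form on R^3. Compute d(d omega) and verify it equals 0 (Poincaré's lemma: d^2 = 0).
d(d omega) = 0

Step 1: d omega = sum_{i<j} (∂f_j/∂x_i - ∂f_i/∂x_j) dx_i ∧ dx_j:
  coeff of dx ∧ dy: -6*x - 2*y
  coeff of dx ∧ dz: -3*x + z
  coeff of dy ∧ dz: -3*y
Step 2: Apply d again to each 2-form coefficient. The only possible 3-form in R^3 is dx ∧ dy ∧ dz, with coefficient
  ∂(coeff of dy∧dz)/∂x - ∂(coeff of dx∧dz)/∂y + ∂(coeff of dx∧dy)/∂z
  = ∂/∂x (-3*y) - ∂/∂y (-3*x + z) + ∂/∂z (-6*x - 2*y).
Each of these terms simplifies to sums of mixed partials that cancel in pairs. The result is 0 (by equality of mixed partials for smooth functions — Schwarz / Clairaut).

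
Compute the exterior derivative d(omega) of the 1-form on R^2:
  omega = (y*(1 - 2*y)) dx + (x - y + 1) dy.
d(omega) = (4*y) dx ∧ dy

For a 1-form omega = sum_i f_i dx_i, the exterior derivative is
  d(omega) = sum_{i < j} (∂f_j/∂x_i - ∂f_i/∂x_j) dx_i ∧ dx_j.
  coefficient of dx ∧ dy: ∂f_2/∂x - ∂f_1/∂y = ∂(x - y + 1)/∂x - ∂(y*(1 - 2*y))/∂y = 4*y
Assembling: d(omega) = (4*y) dx ∧ dy.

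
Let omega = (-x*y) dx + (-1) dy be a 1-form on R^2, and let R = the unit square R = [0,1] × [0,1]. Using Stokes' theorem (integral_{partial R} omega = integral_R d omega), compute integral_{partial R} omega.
integral_(partial R) omega = 1/2

Stokes: integral_partial_R omega = integral_R d omega with d omega = (∂Q/∂x - ∂P/∂y) dx ∧ dy.
  ∂Q/∂x = 0
  ∂P/∂y = -x
  integrand = ∂Q/∂x - ∂P/∂y = x.
Integrating over R: integral_0^1 integral_0^1 (x) dx dy = 1/2.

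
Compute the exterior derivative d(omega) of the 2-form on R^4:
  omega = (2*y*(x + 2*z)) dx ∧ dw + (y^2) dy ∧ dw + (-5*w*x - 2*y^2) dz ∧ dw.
d(omega) = (-2*x - 4*z) dx ∧ dy ∧ dw + (-5*w - 4*y) dx ∧ dz ∧ dw + (-4*y) dy ∧ dz ∧ dw

For a 2-form omega = sum_{i<j} g_{ij} dx_i ∧ dx_j, the exterior derivative is
  d(omega) = sum_{i<j} d(g_{ij}) ∧ dx_i ∧ dx_j = sum_{i<j, k} (∂g_{ij}/∂x_k) dx_k ∧ dx_i ∧ dx_j.
Expand each term, using dx_k ∧ dx_i ∧ dx_j = sgn(permutation) dx_{(a)} ∧ dx_{(b)} ∧ dx_{(c)} with (a < b < c) sorted:
  d(2*y*(x + 2*z)) includes (∂/∂y)(2*y*(x + 2*z)) dy = (2*x + 4*z) dy, which multiplied by dx ∧ dw gives (-2*x - 4*z) dx ∧ dy ∧ dw
  d(2*y*(x + 2*z)) includes (∂/∂z)(2*y*(x + 2*z)) dz = (4*y) dz, which multiplied by dx ∧ dw gives (-4*y) dx ∧ dz ∧ dw
  d(-5*w*x - 2*y^2) includes (∂/∂x)(-5*w*x - 2*y^2) dx = (-5*w) dx, which multiplied by dz ∧ dw gives (-5*w) dx ∧ dz ∧ dw
  d(-5*w*x - 2*y^2) includes (∂/∂y)(-5*w*x - 2*y^2) dy = (-4*y) dy, which multiplied by dz ∧ dw gives (-4*y) dy ∧ dz ∧ dw
Collecting like 3-forms: d(omega) = (-2*x - 4*z) dx ∧ dy ∧ dw + (-5*w - 4*y) dx ∧ dz ∧ dw + (-4*y) dy ∧ dz ∧ dw.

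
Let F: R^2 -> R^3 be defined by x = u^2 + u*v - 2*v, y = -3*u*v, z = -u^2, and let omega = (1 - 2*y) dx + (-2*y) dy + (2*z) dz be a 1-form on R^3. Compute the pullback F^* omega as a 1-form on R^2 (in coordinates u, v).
F^* omega = (4*u^3 + 12*u^2*v - 12*u*v^2 + 2*u + v) du + (-12*u^2*v - 12*u*v + u - 2) dv

Using F^*(f dg) = (f ∘ F) d(g ∘ F), substitute each coordinate x_i by F_i(u, v) in f_i, and replace dx_i by d F_i = (∂F_i/∂u) du + (∂F_i/∂v) dv.
  For the x component: f_1(F) = 6*u*v + 1; d F_1 = (2*u + v) du + (u - 2) dv
  For the y component: f_2(F) = 6*u*v; d F_2 = (-3*v) du + (-3*u) dv
  For the z component: f_3(F) = -2*u^2; d F_3 = (-2*u) du + (0) dv
Combining and collecting du, dv coefficients:
  coeff of du: 4*u^3 + 12*u^2*v - 12*u*v^2 + 2*u + v
  coeff of dv: -12*u^2*v - 12*u*v + u - 2
F^* omega = (4*u^3 + 12*u^2*v - 12*u*v^2 + 2*u + v) du + (-12*u^2*v - 12*u*v + u - 2) dv.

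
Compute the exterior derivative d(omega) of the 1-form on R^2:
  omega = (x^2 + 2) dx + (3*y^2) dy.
d(omega) = 0

For a 1-form omega = sum_i f_i dx_i, the exterior derivative is
  d(omega) = sum_{i < j} (∂f_j/∂x_i - ∂f_i/∂x_j) dx_i ∧ dx_j.

Assembling: d(omega) = 0.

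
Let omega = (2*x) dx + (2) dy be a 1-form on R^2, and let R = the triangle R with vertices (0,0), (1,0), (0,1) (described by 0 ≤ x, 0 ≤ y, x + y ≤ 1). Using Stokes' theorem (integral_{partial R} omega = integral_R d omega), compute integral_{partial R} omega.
integral_(partial R) omega = 0

Stokes: integral_partial_R omega = integral_R d omega with d omega = (∂Q/∂x - ∂P/∂y) dx ∧ dy.
  ∂Q/∂x = 0
  ∂P/∂y = 0
  integrand = ∂Q/∂x - ∂P/∂y = 0.
Integrating over R: integral_0^1 integral_0^{1-x} (0) dy dx = 0.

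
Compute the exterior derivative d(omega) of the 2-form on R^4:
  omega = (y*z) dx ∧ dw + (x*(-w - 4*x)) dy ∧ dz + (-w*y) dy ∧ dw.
d(omega) = (-z) dx ∧ dy ∧ dw + (-y) dx ∧ dz ∧ dw + (-w - 8*x) dx ∧ dy ∧ dz + (-x) dy ∧ dz ∧ dw

For a 2-form omega = sum_{i<j} g_{ij} dx_i ∧ dx_j, the exterior derivative is
  d(omega) = sum_{i<j} d(g_{ij}) ∧ dx_i ∧ dx_j = sum_{i<j, k} (∂g_{ij}/∂x_k) dx_k ∧ dx_i ∧ dx_j.
Expand each term, using dx_k ∧ dx_i ∧ dx_j = sgn(permutation) dx_{(a)} ∧ dx_{(b)} ∧ dx_{(c)} with (a < b < c) sorted:
  d(y*z) includes (∂/∂y)(y*z) dy = (z) dy, which multiplied by dx ∧ dw gives (-z) dx ∧ dy ∧ dw
  d(y*z) includes (∂/∂z)(y*z) dz = (y) dz, which multiplied by dx ∧ dw gives (-y) dx ∧ dz ∧ dw
  d(x*(-w - 4*x)) includes (∂/∂x)(x*(-w - 4*x)) dx = (-w - 8*x) dx, which multiplied by dy ∧ dz gives (-w - 8*x) dx ∧ dy ∧ dz
  d(x*(-w - 4*x)) includes (∂/∂w)(x*(-w - 4*x)) dw = (-x) dw, which multiplied by dy ∧ dz gives (-x) dy ∧ dz ∧ dw
Collecting like 3-forms: d(omega) = (-z) dx ∧ dy ∧ dw + (-y) dx ∧ dz ∧ dw + (-w - 8*x) dx ∧ dy ∧ dz + (-x) dy ∧ dz ∧ dw.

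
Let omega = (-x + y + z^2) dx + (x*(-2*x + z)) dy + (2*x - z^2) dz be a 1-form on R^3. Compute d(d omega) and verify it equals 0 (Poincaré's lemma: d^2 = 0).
d(d omega) = 0

Step 1: d omega = sum_{i<j} (∂f_j/∂x_i - ∂f_i/∂x_j) dx_i ∧ dx_j:
  coeff of dx ∧ dy: -4*x + z - 1
  coeff of dx ∧ dz: 2 - 2*z
  coeff of dy ∧ dz: -x
Step 2: Apply d again to each 2-form coefficient. The only possible 3-form in R^3 is dx ∧ dy ∧ dz, with coefficient
  ∂(coeff of dy∧dz)/∂x - ∂(coeff of dx∧dz)/∂y + ∂(coeff of dx∧dy)/∂z
  = ∂/∂x (-x) - ∂/∂y (2 - 2*z) + ∂/∂z (-4*x + z - 1).
Each of these terms simplifies to sums of mixed partials that cancel in pairs. The result is 0 (by equality of mixed partials for smooth functions — Schwarz / Clairaut).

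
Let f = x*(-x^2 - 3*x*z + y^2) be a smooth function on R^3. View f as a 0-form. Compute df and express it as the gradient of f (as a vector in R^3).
df = (-3*x^2 - 6*x*z + y^2) dx + (2*x*y) dy + (-3*x^2) dz; grad f = (-3*x^2 - 6*x*z + y^2, 2*x*y, -3*x^2)

For a 0-form f, d f = (∂f/∂x) dx + (∂f/∂y) dy + (∂f/∂z) dz. The components of the vector representation are exactly the entries of grad f in Cartesian coordinates:
  ∂f/∂x = -3*x^2 - 6*x*z + y^2
  ∂f/∂y = 2*x*y
  ∂f/∂z = -3*x^2.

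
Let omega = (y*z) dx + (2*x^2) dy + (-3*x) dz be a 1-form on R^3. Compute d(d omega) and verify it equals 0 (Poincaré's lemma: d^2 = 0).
d(d omega) = 0

Step 1: d omega = sum_{i<j} (∂f_j/∂x_i - ∂f_i/∂x_j) dx_i ∧ dx_j:
  coeff of dx ∧ dy: 4*x - z
  coeff of dx ∧ dz: -y - 3
  coeff of dy ∧ dz: 0
Step 2: Apply d again to each 2-form coefficient. The only possible 3-form in R^3 is dx ∧ dy ∧ dz, with coefficient
  ∂(coeff of dy∧dz)/∂x - ∂(coeff of dx∧dz)/∂y + ∂(coeff of dx∧dy)/∂z
  = ∂/∂x (0) - ∂/∂y (-y - 3) + ∂/∂z (4*x - z).
Each of these terms simplifies to sums of mixed partials that cancel in pairs. The result is 0 (by equality of mixed partials for smooth functions — Schwarz / Clairaut).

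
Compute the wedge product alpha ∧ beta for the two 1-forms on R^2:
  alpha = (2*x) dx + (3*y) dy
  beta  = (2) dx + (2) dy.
alpha ∧ beta = (4*x - 6*y) dx ∧ dy

Distribute the wedge, using dx_i ∧ dx_j = -dx_j ∧ dx_i and dx_i ∧ dx_i = 0. For each pair (i, j) with i < j, the coefficient of dx_i ∧ dx_j in alpha ∧ beta is (alpha_i * beta_j - alpha_j * beta_i). Collecting: alpha ∧ beta = (4*x - 6*y) dx ∧ dy.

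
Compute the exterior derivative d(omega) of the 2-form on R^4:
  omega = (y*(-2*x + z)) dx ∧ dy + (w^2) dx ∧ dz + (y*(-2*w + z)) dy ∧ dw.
d(omega) = (y) dx ∧ dy ∧ dz + (2*w) dx ∧ dz ∧ dw + (-y) dy ∧ dz ∧ dw

For a 2-form omega = sum_{i<j} g_{ij} dx_i ∧ dx_j, the exterior derivative is
  d(omega) = sum_{i<j} d(g_{ij}) ∧ dx_i ∧ dx_j = sum_{i<j, k} (∂g_{ij}/∂x_k) dx_k ∧ dx_i ∧ dx_j.
Expand each term, using dx_k ∧ dx_i ∧ dx_j = sgn(permutation) dx_{(a)} ∧ dx_{(b)} ∧ dx_{(c)} with (a < b < c) sorted:
  d(y*(-2*x + z)) includes (∂/∂z)(y*(-2*x + z)) dz = (y) dz, which multiplied by dx ∧ dy gives (y) dx ∧ dy ∧ dz
  d(w^2) includes (∂/∂w)(w^2) dw = (2*w) dw, which multiplied by dx ∧ dz gives (2*w) dx ∧ dz ∧ dw
  d(y*(-2*w + z)) includes (∂/∂z)(y*(-2*w + z)) dz = (y) dz, which multiplied by dy ∧ dw gives (-y) dy ∧ dz ∧ dw
Collecting like 3-forms: d(omega) = (y) dx ∧ dy ∧ dz + (2*w) dx ∧ dz ∧ dw + (-y) dy ∧ dz ∧ dw.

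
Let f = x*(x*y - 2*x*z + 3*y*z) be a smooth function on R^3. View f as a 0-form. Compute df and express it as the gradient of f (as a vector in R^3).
df = (2*x*y - 4*x*z + 3*y*z) dx + (x*(x + 3*z)) dy + (x*(-2*x + 3*y)) dz; grad f = (2*x*y - 4*x*z + 3*y*z, x*(x + 3*z), x*(-2*x + 3*y))

For a 0-form f, d f = (∂f/∂x) dx + (∂f/∂y) dy + (∂f/∂z) dz. The components of the vector representation are exactly the entries of grad f in Cartesian coordinates:
  ∂f/∂x = 2*x*y - 4*x*z + 3*y*z
  ∂f/∂y = x*(x + 3*z)
  ∂f/∂z = x*(-2*x + 3*y).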